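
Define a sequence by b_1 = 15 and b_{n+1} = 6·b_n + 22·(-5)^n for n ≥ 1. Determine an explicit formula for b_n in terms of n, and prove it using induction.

b_n = -2(-5)^n + 5·6^(n - 1)

Computing the first terms: b_1 = 15, b_2 = -20, b_3 = 430. This suggests b_n = -2(-5)^n + 5·6^(n - 1).
Base step (n = 1): the formula gives 15 = 15 = b_1.
Inductive step: assume the claim holds for n = j, so b_j = -2(-5)^j + 5·6^(j - 1).
Then b_{j+1} = 6·b_j + 22·(-5)^j = 6·(-2(-5)^j + 5·6^(j - 1)) + 22·(-5)^j = -2(-5)^(j + 1) + 5·6^j = -2(-5)^(j+1) + 5·6^((j+1) - 1),
which is the claimed formula at n = j+1.
This completes the induction.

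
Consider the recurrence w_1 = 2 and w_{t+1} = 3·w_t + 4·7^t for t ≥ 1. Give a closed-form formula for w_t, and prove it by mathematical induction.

w_t = -5·3^(t - 1) + 7^t

Computing the first terms: w_1 = 2, w_2 = 34, w_3 = 298. This suggests w_t = -5·3^(t - 1) + 7^t.
Base step (t = 1): the formula gives 2 = 2 = w_1.
Suppose the result is true for t = m, so w_m = -5·3^(m - 1) + 7^m.
Then w_{m+1} = 3·w_m + 4·7^m = 3·(-5·3^(m - 1) + 7^m) + 4·7^m = -5·3^m + 7^(m + 1) = -5·3^((m+1) - 1) + 7^(m+1),
which is the claimed formula at t = m+1.
By induction, the statement is established for all t ≥ 1.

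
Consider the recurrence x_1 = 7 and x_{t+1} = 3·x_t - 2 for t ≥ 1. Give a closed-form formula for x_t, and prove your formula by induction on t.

Computing the first terms: x_1 = 7, x_2 = 19, x_3 = 55. This suggests x_t = 2·3^t + 1.
Base step (t = 1): the formula gives 7 = 7 = x_1.
Inductive step: suppose the statement holds for some i ≥ 1, so x_i = 2·3^i + 1.
Then x_{i+1} = 3·x_i - 2 = 3·(2·3^i + 1) - 2 = 2·3^(i + 1) + 1,
which is the claimed formula at t = i+1.
This completes the induction.

x_t = 2·3^t + 1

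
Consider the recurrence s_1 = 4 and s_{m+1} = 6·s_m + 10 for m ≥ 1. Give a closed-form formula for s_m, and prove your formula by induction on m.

s_m = 6^m - 2

Computing the first terms: s_1 = 4, s_2 = 34, s_3 = 214. This suggests s_m = 6^m - 2.
Base case (m = 1): the formula gives 4 = 4 = s_1.
Inductive step: assume the claim holds for m = i, so s_i = 6^i - 2.
Then s_{i+1} = 6·s_i + 10 = 6·(6^i - 2) + 10 = 6^(i + 1) - 2,
which is the claimed formula at m = i+1.
Hence, by induction on m, the claim holds for every m ≥ 1.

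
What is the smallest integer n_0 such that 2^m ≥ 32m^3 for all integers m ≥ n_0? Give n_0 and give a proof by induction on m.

At m = 17: 131072 < 157216, so the inequality fails and n_0 ≥ 18. We prove 2^m ≥ 32m^3 for all m ≥ 18.
When m = 18: 2^m = 262144 and 32m^3 = 186624, so 262144 ≥ 186624.
Inductive step: suppose the statement holds for some i ≥ 18, so 2^i ≥ 32i^3.
Then 2^(i + 1) = 2·(2^i) ≥ 2·(32i^3).
Also, for i ≥ 18 we have 2·(32i^3) ≥ 32(i+1)^3, since 2 ≥ (1 + 1/i)^3 for all i ≥ 18.
Combining, 2^(i + 1) ≥ 32(i+1)^3.
By induction, the statement is established for all m ≥ 18.
Hence the smallest such n_0 is 18.

n_0 = 18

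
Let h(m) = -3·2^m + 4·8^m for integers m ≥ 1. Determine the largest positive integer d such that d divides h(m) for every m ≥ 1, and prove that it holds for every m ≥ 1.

Computing the first values: h(1) = 26 and h(2) = 244; gcd(26, 244) = 2, so d ≤ 2.
We prove 2 | -3·2^m + 4·8^m for all m ≥ 1 by induction on m.
When m = 1: h(1) = 26 = 2·(13), so 2 | h(1).
For the inductive step, assume it holds for an arbitrary j ≥ 1, i.e. 2 | h(j). Then
h(j+1) − 8·h(j) = (-3·2^(j+1) + 4·8^(j+1)) − 8·(-3·2^j + 4·8^j) = (-3)·2^j·(2 − 8) = (18)·2^j. Since 2 | h(j) by the inductive hypothesis, 2 | 8·h(j); and 2 | 18 since 18 = 2·9. Therefore 2 | h(j+1).
By the principle of mathematical induction, the result holds for all m ≥ 1.
Therefore the largest such d is 2.

d = 2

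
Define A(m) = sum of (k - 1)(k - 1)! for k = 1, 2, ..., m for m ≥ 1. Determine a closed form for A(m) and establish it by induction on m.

We claim A(m) = m! - 1 for all m ≥ 1.
When m = 1: A(1) = 0, and the closed form gives 0. They agree.
Suppose the result is true for m = k, so A(k) = k! - 1.
Then A(k+1) = A(k) + (k·k!) = (k! - 1) + (k·k!).
Simplifying, A(k+1) = (k+1)! - 1,
which is the closed form with m = k+1.
Hence, by induction on m, the claim holds for every m ≥ 1.

A(m) = m! - 1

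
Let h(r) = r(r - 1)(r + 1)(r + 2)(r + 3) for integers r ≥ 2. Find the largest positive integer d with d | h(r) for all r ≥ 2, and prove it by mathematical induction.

d = 120

Computing the first values: h(2) = 120 and h(3) = 720; gcd(120, 720) = 120, so d ≤ 120.
We prove 120 | r(r - 1)(r + 1)(r + 2)(r + 3) for all r ≥ 2 by induction on r.
For the base case r = 2: h(2) = 120 = 120·(1), so 120 | h(2).
Suppose the result is true for r = p, i.e. 120 | h(p). Then
h(p+1) − h(p) = p·(p+1)·(p+2)·(p+3)·(p+4) − (p-1)·p·(p+1)·(p+2)·(p+3) = p·(p+1)·(p+2)·(p+3)·[(p+4) − (p-1)] = 5·p·(p+1)·(p+2)·(p+3). The product of 4 consecutive integers is divisible by (4)! = 24, so h(p+1) − h(p) is divisible by 5·24 = 120. By the inductive hypothesis 120 | h(p), hence 120 | h(p+1).
Hence, by induction on r, the claim holds for every r ≥ 2.
Therefore the largest such d is 120.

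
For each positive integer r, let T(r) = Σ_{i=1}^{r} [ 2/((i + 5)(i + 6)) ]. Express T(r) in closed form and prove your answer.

We claim T(r) = r/(3(r + 6)) for all r ≥ 1.
When r = 1: T(1) = 1/21, and the closed form gives 1/21. They agree.
Inductive step: suppose the statement holds for some i ≥ 1, so T(i) = i/(3(i + 6)).
Then T(i+1) = T(i) + (2/((i + 6)(i + 7))) = (i/(3(i + 6))) + (2/((i + 6)(i + 7))).
Simplifying, T(i+1) = (i + 1)/(3(i + 7)) = (i+1)/(3((i+1) + 6)),
which is the closed form with r = i+1.
This completes the induction.

T(r) = r/(3(r + 6))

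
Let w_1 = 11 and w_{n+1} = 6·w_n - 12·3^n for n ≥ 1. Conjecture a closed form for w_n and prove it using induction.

Computing the first terms: w_1 = 11, w_2 = 30, w_3 = 72. This suggests w_n = 4·3^n - 6^(n - 1).
Base case (n = 1): the formula gives 11 = 11 = w_1.
Suppose the result is true for n = r, so w_r = 4·3^r - 6^(r - 1).
Then w_{r+1} = 6·w_r - 12·3^r = 6·(4·3^r - 6^(r - 1)) - 12·3^r = 4·3^(r + 1) - 6^r = 4·3^(r+1) - 6^((r+1) - 1),
which is the claimed formula at n = r+1.
This completes the induction.

w_n = 4·3^n - 6^(n - 1)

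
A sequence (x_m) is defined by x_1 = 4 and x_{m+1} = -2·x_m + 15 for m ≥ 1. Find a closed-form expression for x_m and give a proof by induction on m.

Computing the first terms: x_1 = 4, x_2 = 7, x_3 = 1. This suggests x_m = -(-2)^(m - 1) + 5.
When m = 1: the formula gives 4 = 4 = x_1.
Inductive step: assume the claim holds for m = j, so x_j = -(-2)^(j - 1) + 5.
Then x_{j+1} = -2·x_j + 15 = -2·(-(-2)^(j - 1) + 5) + 15 = -(-2)^j + 5 = -(-2)^((j+1) - 1) + 5,
which is the claimed formula at m = j+1.
Hence, by induction on m, the claim holds for every m ≥ 1.

x_m = -(-2)^(m - 1) + 5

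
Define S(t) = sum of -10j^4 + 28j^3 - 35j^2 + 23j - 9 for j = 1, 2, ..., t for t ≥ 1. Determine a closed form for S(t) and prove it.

We claim S(t) = -t(t^2 + t + 1)(2t^2 - 4t + 3) for all t ≥ 1.
Base case (t = 1): S(1) = -3, and the closed form gives -3. They agree.
Suppose the result is true for t = j, so S(j) = j(-2j^4 + 2j^3 - j^2 + j - 3).
Then S(j+1) = S(j) + (-10j^4 - 12j^3 - 11j^2 - 3j - 3) = (j(-2j^4 + 2j^3 - j^2 + j - 3)) + (-10j^4 - 12j^3 - 11j^2 - 3j - 3).
Simplifying, S(j+1) = -(j + 1)(2j^2 + 1)(j^2 + 3j + 3) = -(j+1)((j+1)^2 + (j+1) + 1)(2(j+1)^2 - 4(j+1) + 3),
which is the closed form with t = j+1.
By induction, the statement is established for all t ≥ 1.

S(t) = -t(t^2 + t + 1)(2t^2 - 4t + 3)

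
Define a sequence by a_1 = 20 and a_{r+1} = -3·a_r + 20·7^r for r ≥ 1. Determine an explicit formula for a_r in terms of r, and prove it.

a_r = -2(-3)^r + 2·7^r

Computing the first terms: a_1 = 20, a_2 = 80, a_3 = 740. This suggests a_r = -2(-3)^r + 2·7^r.
Base case (r = 1): the formula gives 20 = 20 = a_1.
Suppose the result is true for r = i, so a_i = -2(-3)^i + 2·7^i.
Then a_{i+1} = -3·a_i + 20·7^i = -3·(-2(-3)^i + 2·7^i) + 20·7^i = -2(-3)^(i + 1) + 2·7^(i + 1),
which is the claimed formula at r = i+1.
By induction, the statement is established for all r ≥ 1.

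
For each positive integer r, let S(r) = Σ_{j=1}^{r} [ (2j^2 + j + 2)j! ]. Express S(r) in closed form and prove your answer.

S(r) = (2r + 1)(r + 1)! - 1

We claim S(r) = (2r + 1)(r + 1)! - 1 for all r ≥ 1.
When r = 1: S(1) = 5, and the closed form gives 5. They agree.
For the inductive step, assume it holds for an arbitrary j ≥ 1, so S(j) = (2j + 1)(j + 1)! - 1.
Then S(j+1) = S(j) + ((2j^2 + 5j + 5)(j + 1)!) = ((2j + 1)(j + 1)! - 1) + ((2j^2 + 5j + 5)(j + 1)!).
Simplifying, S(j+1) = (2(j+1) + 1)((j+1) + 1)! - 1,
which is the closed form with r = j+1.
This completes the induction.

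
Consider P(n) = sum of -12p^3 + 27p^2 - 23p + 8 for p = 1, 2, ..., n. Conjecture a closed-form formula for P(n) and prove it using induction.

P(n) = -n(n - 1)(3n^2 + 1)

We claim P(n) = -n(n - 1)(3n^2 + 1) for all n ≥ 1.
Base step (n = 1): P(1) = 0, and the closed form gives 0. They agree.
Inductive step: assume the claim holds for n = p, so P(p) = p(-3p^3 + 3p^2 - p + 1).
Then P(p+1) = P(p) + (p(-12p^2 - 9p - 5)) = (p(-3p^3 + 3p^2 - p + 1)) + (p(-12p^2 - 9p - 5)).
Simplifying, P(p+1) = -p(p + 1)(3p^2 + 6p + 4) = -(p+1)((p+1) - 1)(3(p+1)^2 + 1),
which is the closed form with n = p+1.
By induction, the statement is established for all n ≥ 1.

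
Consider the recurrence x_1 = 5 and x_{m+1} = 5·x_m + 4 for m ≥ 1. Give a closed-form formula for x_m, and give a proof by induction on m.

x_m = 6·5^(m - 1) - 1

Computing the first terms: x_1 = 5, x_2 = 29, x_3 = 149. This suggests x_m = 6·5^(m - 1) - 1.
Base case (m = 1): the formula gives 5 = 5 = x_1.
Suppose the result is true for m = i, so x_i = 6·5^(i - 1) - 1.
Then x_{i+1} = 5·x_i + 4 = 5·(6·5^(i - 1) - 1) + 4 = 6·5^i - 1 = 6·5^((i+1) - 1) - 1,
which is the claimed formula at m = i+1.
By the principle of mathematical induction, the result holds for all m ≥ 1.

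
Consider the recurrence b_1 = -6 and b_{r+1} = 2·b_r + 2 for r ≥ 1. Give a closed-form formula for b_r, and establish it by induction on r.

Computing the first terms: b_1 = -6, b_2 = -10, b_3 = -18. This suggests b_r = -2^(r + 1) - 2.
For the base case r = 1: the formula gives -6 = -6 = b_1.
For the inductive step, assume it holds for an arbitrary i ≥ 1, so b_i = -2^(i + 1) - 2.
Then b_{i+1} = 2·b_i + 2 = 2·(-2^(i + 1) - 2) + 2 = -2^(i + 2) - 2 = -2^((i+1) + 1) - 2,
which is the claimed formula at r = i+1.
By induction, the statement is established for all r ≥ 1.

b_r = -2^(r + 1) - 2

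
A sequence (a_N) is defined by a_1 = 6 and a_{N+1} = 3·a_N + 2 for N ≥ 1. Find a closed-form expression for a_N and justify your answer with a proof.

a_N = 7·3^(N - 1) - 1

Computing the first terms: a_1 = 6, a_2 = 20, a_3 = 62. This suggests a_N = 7·3^(N - 1) - 1.
Base step (N = 1): the formula gives 6 = 6 = a_1.
Inductive step: suppose the statement holds for some k ≥ 1, so a_k = 7·3^(k - 1) - 1.
Then a_{k+1} = 3·a_k + 2 = 3·(7·3^(k - 1) - 1) + 2 = 7·3^k - 1 = 7·3^((k+1) - 1) - 1,
which is the claimed formula at N = k+1.
By induction, the statement is established for all N ≥ 1.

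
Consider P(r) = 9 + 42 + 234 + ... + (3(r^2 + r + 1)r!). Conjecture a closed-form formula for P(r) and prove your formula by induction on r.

We claim P(r) = (3r + 3)(r + 1)! - 3 for all r ≥ 1.
When r = 1: P(1) = 9, and the closed form gives 9. They agree.
Inductive step: suppose the statement holds for some p ≥ 1, so P(p) = (3p + 3)(p + 1)! - 3.
Then P(p+1) = P(p) + (3(p^2 + 3p + 3)(p + 1)!) = ((3p + 3)(p + 1)! - 3) + (3(p^2 + 3p + 3)(p + 1)!).
Simplifying, P(p+1) = (3(p+1) + 3)((p+1) + 1)! - 3,
which is the closed form with r = p+1.
By the principle of mathematical induction, the result holds for all r ≥ 1.

P(r) = (3r + 3)(r + 1)! - 3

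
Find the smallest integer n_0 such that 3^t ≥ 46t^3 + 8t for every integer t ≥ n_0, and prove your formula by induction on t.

n_0 = 10

At t = 9: 19683 < 33606, so the inequality fails and n_0 ≥ 10. We prove 3^t ≥ 46t^3 + 8t for all t ≥ 10.
For the base case t = 10: 3^t = 59049 and 46t^3 + 8t = 46080, so 59049 ≥ 46080.
For the inductive step, assume it holds for an arbitrary m ≥ 10, so 3^m ≥ 46m^3 + 8m.
Then 3^(m + 1) = 3·(3^m) ≥ 3·(46m^3 + 8m).
Also, for m ≥ 10 we have 3·(46m^3 + 8m) ≥ 46(m+1)^3 + 8(m+1), since 3·(46m^3 + 8m) − (46(m+1)^3 + 8(m+1)) = 92m^3 - 138m^2 - 122m - 54, which is nonnegative for all m ≥ 10.
Combining, 3^(m + 1) ≥ 46(m+1)^3 + 8(m+1).
This completes the induction.
Hence the smallest such n_0 is 10.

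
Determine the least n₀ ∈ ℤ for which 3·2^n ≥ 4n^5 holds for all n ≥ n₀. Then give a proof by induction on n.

n₀ = 24

At n = 23: 25165824 < 25745372, so the inequality fails and n₀ ≥ 24. We prove 3·2^n ≥ 4n^5 for all n ≥ 24.
Base step (n = 24): 3·2^n = 50331648 and 4n^5 = 31850496, so 50331648 ≥ 31850496.
Inductive step: assume the claim holds for n = i, so 3·2^i ≥ 4i^5.
Then 3·2^(i + 1) = 2·(3·2^i) ≥ 2·(4i^5).
Also, for i ≥ 24 we have 2·(4i^5) ≥ 4(i+1)^5, since 2 ≥ (1 + 1/i)^5 for all i ≥ 24.
Combining, 3·2^(i + 1) ≥ 4(i+1)^5.
Hence, by induction on n, the claim holds for every n ≥ 24.
Hence the smallest such n₀ is 24.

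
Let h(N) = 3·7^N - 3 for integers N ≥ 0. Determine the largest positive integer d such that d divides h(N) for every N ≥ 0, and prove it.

Computing the first values: h(0) = 0 and h(1) = 18; gcd(0, 18) = 18, so d ≤ 18.
We prove 18 | 3·7^N - 3 for all N ≥ 0 by induction on N.
For the base case N = 0: h(0) = 0 = 18·(0), so 18 | h(0).
Inductive step: suppose the statement holds for some r ≥ 0, i.e. 18 | h(r). Then
h(r+1) = 3·7^(r+1) - 3 = 7·(3·7^r - 3) + 18 = 7·h(r) + 18. The first term is divisible by 18 by the inductive hypothesis, and 18 is divisible by 18. Hence 18 | h(r+1).
By induction, the statement is established for all N ≥ 0.
Therefore the largest such d is 18.

d = 18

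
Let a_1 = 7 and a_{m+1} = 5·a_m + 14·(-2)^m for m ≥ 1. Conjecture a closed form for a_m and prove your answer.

a_m = (-2)^(m + 1) + 3·5^(m - 1)

Computing the first terms: a_1 = 7, a_2 = 7, a_3 = 91. This suggests a_m = (-2)^(m + 1) + 3·5^(m - 1).
When m = 1: the formula gives 7 = 7 = a_1.
Inductive step: assume the claim holds for m = j, so a_j = (-2)^(j + 1) + 3·5^(j - 1).
Then a_{j+1} = 5·a_j + 14·(-2)^j = 5·((-2)^(j + 1) + 3·5^(j - 1)) + 14·(-2)^j = (-2)^(j + 2) + 3·5^j = (-2)^((j+1) + 1) + 3·5^((j+1) - 1),
which is the claimed formula at m = j+1.
By induction, the statement is established for all m ≥ 1.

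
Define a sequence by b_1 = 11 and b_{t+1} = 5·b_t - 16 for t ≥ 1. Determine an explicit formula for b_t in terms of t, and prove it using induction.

Computing the first terms: b_1 = 11, b_2 = 39, b_3 = 179. This suggests b_t = 7·5^(t - 1) + 4.
When t = 1: the formula gives 11 = 11 = b_1.
Inductive step: suppose the statement holds for some i ≥ 1, so b_i = 7·5^(i - 1) + 4.
Then b_{i+1} = 5·b_i - 16 = 5·(7·5^(i - 1) + 4) - 16 = 7·5^i + 4 = 7·5^((i+1) - 1) + 4,
which is the claimed formula at t = i+1.
By induction, the statement is established for all t ≥ 1.

b_t = 7·5^(t - 1) + 4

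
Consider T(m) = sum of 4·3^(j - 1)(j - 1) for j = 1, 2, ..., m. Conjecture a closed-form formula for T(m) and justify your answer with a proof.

We claim T(m) = 3^m(2m - 3) + 3 for all m ≥ 1.
For the base case m = 1: T(1) = 0, and the closed form gives 0. They agree.
Inductive step: suppose the statement holds for some j ≥ 1, so T(j) = 3^j(2j - 3) + 3.
Then T(j+1) = T(j) + (4·3^j·j) = (3^j(2j - 3) + 3) + (4·3^j·j).
Simplifying, T(j+1) = 6·3^j·j - 3·3^j + 3 = 3^(j+1)(2(j+1) - 3) + 3,
which is the closed form with m = j+1.
By induction, the statement is established for all m ≥ 1.

T(m) = 3^m(2m - 3) + 3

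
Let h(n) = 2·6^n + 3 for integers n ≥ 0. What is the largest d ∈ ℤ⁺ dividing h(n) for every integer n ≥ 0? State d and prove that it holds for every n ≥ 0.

d = 5

Computing the first values: h(0) = 5 and h(1) = 15; gcd(5, 15) = 5, so d ≤ 5.
We prove 5 | 2·6^n + 3 for all n ≥ 0 by induction on n.
Base case (n = 0): h(0) = 5 = 5·(1), so 5 | h(0).
Inductive step: suppose the statement holds for some p ≥ 0, i.e. 5 | h(p). Then
h(p+1) = 2·6^(p+1) + 3 = 6·(2·6^p + 3) - 15 = 6·h(p) - 15. The first term is divisible by 5 by the inductive hypothesis, and -15 is divisible by 5. Hence 5 | h(p+1).
Hence, by induction on n, the claim holds for every n ≥ 0.
Therefore the largest such d is 5.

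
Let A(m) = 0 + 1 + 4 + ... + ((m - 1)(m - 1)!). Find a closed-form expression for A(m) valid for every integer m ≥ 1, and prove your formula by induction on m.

We claim A(m) = m! - 1 for all m ≥ 1.
Base step (m = 1): A(1) = 0, and the closed form gives 0. They agree.
For the inductive step, assume it holds for an arbitrary j ≥ 1, so A(j) = j! - 1.
Then A(j+1) = A(j) + (j·j!) = (j! - 1) + (j·j!).
Simplifying, A(j+1) = (j+1)! - 1,
which is the closed form with m = j+1.
By the principle of mathematical induction, the result holds for all m ≥ 1.

A(m) = m! - 1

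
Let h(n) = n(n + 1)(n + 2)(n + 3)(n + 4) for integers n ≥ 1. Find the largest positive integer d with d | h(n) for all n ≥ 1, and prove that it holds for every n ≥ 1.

Computing the first values: h(1) = 120 and h(2) = 720; gcd(120, 720) = 120, so d ≤ 120.
We prove 120 | n(n + 1)(n + 2)(n + 3)(n + 4) for all n ≥ 1 by induction on n.
Base case (n = 1): h(1) = 120 = 120·(1), so 120 | h(1).
Suppose the result is true for n = i, i.e. 120 | h(i). Then
h(i+1) − h(i) = (i+1)·(i+2)·(i+3)·(i+4)·(i+5) − i·(i+1)·(i+2)·(i+3)·(i+4) = (i+1)·(i+2)·(i+3)·(i+4)·[(i+5) − i] = 5·(i+1)·(i+2)·(i+3)·(i+4). The product of 4 consecutive integers is divisible by (4)! = 24, so h(i+1) − h(i) is divisible by 5·24 = 120. By the inductive hypothesis 120 | h(i), hence 120 | h(i+1).
By the principle of mathematical induction, the result holds for all n ≥ 1.
Therefore the largest such d is 120.

d = 120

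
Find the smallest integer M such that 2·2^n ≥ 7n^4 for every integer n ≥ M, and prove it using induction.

M = 19

At n = 18: 524288 < 734832, so the inequality fails and M ≥ 19. We prove 2·2^n ≥ 7n^4 for all n ≥ 19.
When n = 19: 2·2^n = 1048576 and 7n^4 = 912247, so 1048576 ≥ 912247.
Suppose the result is true for n = m, so 2·2^m ≥ 7m^4.
Then 2·2^(m + 1) = 2·(2·2^m) ≥ 2·(7m^4).
Also, for m ≥ 19 we have 2·(7m^4) ≥ 7(m+1)^4, since 2 ≥ (1 + 1/m)^4 for all m ≥ 19.
Combining, 2·2^(m + 1) ≥ 7(m+1)^4.
This completes the induction.
Hence the smallest such M is 19.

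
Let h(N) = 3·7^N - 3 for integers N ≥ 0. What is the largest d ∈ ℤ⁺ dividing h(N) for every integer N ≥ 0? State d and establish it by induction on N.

d = 18

Computing the first values: h(0) = 0 and h(1) = 18; gcd(0, 18) = 18, so d ≤ 18.
We prove 18 | 3·7^N - 3 for all N ≥ 0 by induction on N.
When N = 0: h(0) = 0 = 18·(0), so 18 | h(0).
For the inductive step, assume it holds for an arbitrary j ≥ 0, i.e. 18 | h(j). Then
h(j+1) = 3·7^(j+1) - 3 = 7·(3·7^j - 3) + 18 = 7·h(j) + 18. The first term is divisible by 18 by the inductive hypothesis, and 18 is divisible by 18. Hence 18 | h(j+1).
Hence, by induction on N, the claim holds for every N ≥ 0.
Therefore the largest such d is 18.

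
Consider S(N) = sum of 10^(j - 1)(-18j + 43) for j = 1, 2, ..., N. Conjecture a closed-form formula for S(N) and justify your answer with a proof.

S(N) = 10^N(-2N + 5) - 5

We claim S(N) = 10^N(-2N + 5) - 5 for all N ≥ 1.
For the base case N = 1: S(1) = 25, and the closed form gives 25. They agree.
Inductive step: assume the claim holds for N = j, so S(j) = 10^j(-2j + 5) - 5.
Then S(j+1) = S(j) + (10^j(-18j + 25)) = (10^j(-2j + 5) - 5) + (10^j(-18j + 25)).
Simplifying, S(j+1) = -20·10^j·j + 30·10^j - 5 = 10^(j+1)(-2(j+1) + 5) - 5,
which is the closed form with N = j+1.
By the principle of mathematical induction, the result holds for all N ≥ 1.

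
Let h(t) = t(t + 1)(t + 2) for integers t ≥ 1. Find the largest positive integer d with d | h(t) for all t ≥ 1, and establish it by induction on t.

d = 6

Computing the first values: h(1) = 6 and h(2) = 24; gcd(6, 24) = 6, so d ≤ 6.
We prove 6 | t(t + 1)(t + 2) for all t ≥ 1 by induction on t.
When t = 1: h(1) = 6 = 6·(1), so 6 | h(1).
Inductive step: suppose the statement holds for some m ≥ 1, i.e. 6 | h(m). Then
h(m+1) − h(m) = (m+1)·(m+2)·(m+3) − m·(m+1)·(m+2) = (m+1)·(m+2)·[(m+3) − m] = 3·(m+1)·(m+2). The product of 2 consecutive integers is divisible by (2)! = 2, so h(m+1) − h(m) is divisible by 3·2 = 6. By the inductive hypothesis 6 | h(m), hence 6 | h(m+1).
By induction, the statement is established for all t ≥ 1.
Therefore the largest such d is 6.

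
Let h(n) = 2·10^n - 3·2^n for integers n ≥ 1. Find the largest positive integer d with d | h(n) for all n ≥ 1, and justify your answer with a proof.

d = 2

Computing the first values: h(1) = 14 and h(2) = 188; gcd(14, 188) = 2, so d ≤ 2.
We prove 2 | 2·10^n - 3·2^n for all n ≥ 1 by induction on n.
Base case (n = 1): h(1) = 14 = 2·(7), so 2 | h(1).
Suppose the result is true for n = k, i.e. 2 | h(k). Then
h(k+1) − 10·h(k) = (2·10^(k+1) - 3·2^(k+1)) − 10·(2·10^k - 3·2^k) = (-3)·2^k·(2 − 10) = (24)·2^k. Since 2 | h(k) by the inductive hypothesis, 2 | 10·h(k); and 2 | 24 since 24 = 2·12. Therefore 2 | h(k+1).
Hence, by induction on n, the claim holds for every n ≥ 1.
Therefore the largest such d is 2.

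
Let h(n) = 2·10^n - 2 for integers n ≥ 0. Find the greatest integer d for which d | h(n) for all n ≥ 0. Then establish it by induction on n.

Computing the first values: h(0) = 0 and h(1) = 18; gcd(0, 18) = 18, so d ≤ 18.
We prove 18 | 2·10^n - 2 for all n ≥ 0 by induction on n.
For the base case n = 0: h(0) = 0 = 18·(0), so 18 | h(0).
Inductive step: suppose the statement holds for some k ≥ 0, i.e. 18 | h(k). Then
h(k+1) = 2·10^(k+1) - 2 = 10·(2·10^k - 2) + 18 = 10·h(k) + 18. The first term is divisible by 18 by the inductive hypothesis, and 18 is divisible by 18. Hence 18 | h(k+1).
This completes the induction.
Therefore the largest such d is 18.

d = 18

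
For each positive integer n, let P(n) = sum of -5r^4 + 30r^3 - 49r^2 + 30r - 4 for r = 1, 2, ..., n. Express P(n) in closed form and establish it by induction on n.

P(n) = -n(n^4 - 5n^3 + 3n^2 + 2n - 3)

We claim P(n) = -n(n^4 - 5n^3 + 3n^2 + 2n - 3) for all n ≥ 1.
When n = 1: P(1) = 2, and the closed form gives 2. They agree.
Inductive step: suppose the statement holds for some r ≥ 1, so P(r) = r(-r^4 + 5r^3 - 3r^2 - 2r + 3).
Then P(r+1) = P(r) + (-5r^4 + 10r^3 + 11r^2 + 2r + 2) = (r(-r^4 + 5r^3 - 3r^2 - 2r + 3)) + (-5r^4 + 10r^3 + 11r^2 + 2r + 2).
Simplifying, P(r+1) = -(r + 1)(r^4 - r^3 - 6r^2 - 3r - 2) = -(r+1)((r+1)^4 - 5(r+1)^3 + 3(r+1)^2 + 2(r+1) - 3),
which is the closed form with n = r+1.
Hence, by induction on n, the claim holds for every n ≥ 1.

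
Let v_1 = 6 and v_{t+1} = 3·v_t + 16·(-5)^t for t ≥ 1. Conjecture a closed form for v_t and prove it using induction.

Computing the first terms: v_1 = 6, v_2 = -62, v_3 = 214. This suggests v_t = -2(-5)^t - 4·3^(t - 1).
For the base case t = 1: the formula gives 6 = 6 = v_1.
Inductive step: assume the claim holds for t = k, so v_k = -2(-5)^k - 4·3^(k - 1).
Then v_{k+1} = 3·v_k + 16·(-5)^k = 3·(-2(-5)^k - 4·3^(k - 1)) + 16·(-5)^k = -2(-5)^(k + 1) - 4·3^k = -2(-5)^(k+1) - 4·3^((k+1) - 1),
which is the claimed formula at t = k+1.
Hence, by induction on t, the claim holds for every t ≥ 1.

v_t = -2(-5)^t - 4·3^(t - 1)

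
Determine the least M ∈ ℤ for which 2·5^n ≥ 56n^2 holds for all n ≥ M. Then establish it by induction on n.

At n = 3: 250 < 504, so the inequality fails and M ≥ 4. We prove 2·5^n ≥ 56n^2 for all n ≥ 4.
For the base case n = 4: 2·5^n = 1250 and 56n^2 = 896, so 1250 ≥ 896.
Inductive step: suppose the statement holds for some p ≥ 4, so 2·5^p ≥ 56p^2.
Then 2·5^(p + 1) = 5·(2·5^p) ≥ 5·(56p^2).
Also, for p ≥ 4 we have 5·(56p^2) ≥ 56(p+1)^2, since 5 ≥ (1 + 1/p)^2 for all p ≥ 4.
Combining, 2·5^(p + 1) ≥ 56(p+1)^2.
This completes the induction.
Hence the smallest such M is 4.

M = 4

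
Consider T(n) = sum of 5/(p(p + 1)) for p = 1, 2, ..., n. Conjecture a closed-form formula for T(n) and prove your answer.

We claim T(n) = 5n/(n + 1) for all n ≥ 1.
Base case (n = 1): T(1) = 5/2, and the closed form gives 5/2. They agree.
Inductive step: suppose the statement holds for some p ≥ 1, so T(p) = 5p/(p + 1).
Then T(p+1) = T(p) + (5/((p + 1)(p + 2))) = (5p/(p + 1)) + (5/((p + 1)(p + 2))).
Simplifying, T(p+1) = 5(p + 1)/(p + 2) = 5(p+1)/((p+1) + 1),
which is the closed form with n = p+1.
By the principle of mathematical induction, the result holds for all n ≥ 1.

T(n) = 5n/(n + 1)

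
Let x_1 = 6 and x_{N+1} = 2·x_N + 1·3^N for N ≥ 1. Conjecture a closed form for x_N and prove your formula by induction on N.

Computing the first terms: x_1 = 6, x_2 = 15, x_3 = 39. This suggests x_N = 3·2^(N - 1) + 3^N.
Base case (N = 1): the formula gives 6 = 6 = x_1.
Inductive step: assume the claim holds for N = k, so x_k = 3·2^(k - 1) + 3^k.
Then x_{k+1} = 2·x_k + 1·3^k = 2·(3·2^(k - 1) + 3^k) + 1·3^k = 3·2^k + 3^(k + 1) = 3·2^((k+1) - 1) + 3^(k+1),
which is the claimed formula at N = k+1.
By the principle of mathematical induction, the result holds for all N ≥ 1.

x_N = 3·2^(N - 1) + 3^N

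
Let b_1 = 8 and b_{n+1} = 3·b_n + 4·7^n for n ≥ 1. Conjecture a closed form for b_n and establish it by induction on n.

b_n = 3^(n - 1) + 7^n

Computing the first terms: b_1 = 8, b_2 = 52, b_3 = 352. This suggests b_n = 3^(n - 1) + 7^n.
When n = 1: the formula gives 8 = 8 = b_1.
Inductive step: suppose the statement holds for some m ≥ 1, so b_m = 3^(m - 1) + 7^m.
Then b_{m+1} = 3·b_m + 4·7^m = 3·(3^(m - 1) + 7^m) + 4·7^m = 3^m + 7^(m + 1) = 3^((m+1) - 1) + 7^(m+1),
which is the claimed formula at n = m+1.
By induction, the statement is established for all n ≥ 1.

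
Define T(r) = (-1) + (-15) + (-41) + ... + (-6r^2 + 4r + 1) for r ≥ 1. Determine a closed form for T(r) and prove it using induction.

We claim T(r) = -r(2r^2 + r - 2) for all r ≥ 1.
For the base case r = 1: T(1) = -1, and the closed form gives -1. They agree.
Inductive step: assume the claim holds for r = i, so T(i) = i(-2i^2 - i + 2).
Then T(i+1) = T(i) + (4i - 6(i + 1)^2 + 5) = (i(-2i^2 - i + 2)) + (4i - 6(i + 1)^2 + 5).
Simplifying, T(i+1) = -(i + 1)(2i^2 + 5i + 1) = -(i+1)(2(i+1)^2 + (i+1) - 2),
which is the closed form with r = i+1.
Hence, by induction on r, the claim holds for every r ≥ 1.

T(r) = -r(2r^2 + r - 2)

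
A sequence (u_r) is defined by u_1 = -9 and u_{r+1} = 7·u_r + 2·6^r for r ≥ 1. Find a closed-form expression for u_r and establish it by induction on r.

Computing the first terms: u_1 = -9, u_2 = -51, u_3 = -285. This suggests u_r = -2·6^r + 3·7^(r - 1).
When r = 1: the formula gives -9 = -9 = u_1.
Inductive step: suppose the statement holds for some p ≥ 1, so u_p = -2·6^p + 3·7^(p - 1).
Then u_{p+1} = 7·u_p + 2·6^p = 7·(-2·6^p + 3·7^(p - 1)) + 2·6^p = -2·6^(p + 1) + 3·7^p = -2·6^(p+1) + 3·7^((p+1) - 1),
which is the claimed formula at r = p+1.
Hence, by induction on r, the claim holds for every r ≥ 1.

u_r = -2·6^r + 3·7^(r - 1)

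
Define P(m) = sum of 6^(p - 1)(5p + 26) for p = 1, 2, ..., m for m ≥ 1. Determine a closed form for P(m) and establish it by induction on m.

We claim P(m) = 6^m(m + 5) - 5 for all m ≥ 1.
Base case (m = 1): P(1) = 31, and the closed form gives 31. They agree.
Inductive step: assume the claim holds for m = p, so P(p) = 6^p(p + 5) - 5.
Then P(p+1) = P(p) + (6^p(5p + 31)) = (6^p(p + 5) - 5) + (6^p(5p + 31)).
Simplifying, P(p+1) = 6^(p + 1)p + 6^(p + 2) - 5 = 6^(p+1)((p+1) + 5) - 5,
which is the closed form with m = p+1.
Hence, by induction on m, the claim holds for every m ≥ 1.

P(m) = 6^m(m + 5) - 5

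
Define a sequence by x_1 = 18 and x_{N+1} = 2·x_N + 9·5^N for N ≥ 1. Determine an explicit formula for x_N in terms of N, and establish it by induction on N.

Computing the first terms: x_1 = 18, x_2 = 81, x_3 = 387. This suggests x_N = 3·2^(N - 1) + 3·5^N.
Base case (N = 1): the formula gives 18 = 18 = x_1.
Suppose the result is true for N = r, so x_r = 3·2^(r - 1) + 3·5^r.
Then x_{r+1} = 2·x_r + 9·5^r = 2·(3·2^(r - 1) + 3·5^r) + 9·5^r = 3·2^r + 3·5^(r + 1) = 3·2^((r+1) - 1) + 3·5^(r+1),
which is the claimed formula at N = r+1.
By the principle of mathematical induction, the result holds for all N ≥ 1.

x_N = 3·2^(N - 1) + 3·5^N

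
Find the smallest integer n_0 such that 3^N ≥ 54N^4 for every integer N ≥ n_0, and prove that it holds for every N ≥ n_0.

n_0 = 13

At N = 12: 531441 < 1119744, so the inequality fails and n_0 ≥ 13. We prove 3^N ≥ 54N^4 for all N ≥ 13.
Base case (N = 13): 3^N = 1594323 and 54N^4 = 1542294, so 1594323 ≥ 1542294.
Inductive step: assume the claim holds for N = m, so 3^m ≥ 54m^4.
Then 3^(m + 1) = 3·(3^m) ≥ 3·(54m^4).
Also, for m ≥ 13 we have 3·(54m^4) ≥ 54(m+1)^4, since 3 ≥ (1 + 1/m)^4 for all m ≥ 13.
Combining, 3^(m + 1) ≥ 54(m+1)^4.
By the principle of mathematical induction, the result holds for all N ≥ 13.
Hence the smallest such n_0 is 13.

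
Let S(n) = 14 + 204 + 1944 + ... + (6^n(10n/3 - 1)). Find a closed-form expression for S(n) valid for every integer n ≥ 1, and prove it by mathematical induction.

S(n) = 2·6^n(2n - 1) + 2

We claim S(n) = 2·6^n(2n - 1) + 2 for all n ≥ 1.
Base step (n = 1): S(1) = 14, and the closed form gives 14. They agree.
Inductive step: assume the claim holds for n = m, so S(m) = 2·6^m(2m - 1) + 2.
Then S(m+1) = S(m) + (6^m(20m + 14)) = (2·6^m(2m - 1) + 2) + (6^m(20m + 14)).
Simplifying, S(m+1) = 24·6^m·m + 12·6^m + 2 = 2·6^(m+1)(2(m+1) - 1) + 2,
which is the closed form with n = m+1.
This completes the induction.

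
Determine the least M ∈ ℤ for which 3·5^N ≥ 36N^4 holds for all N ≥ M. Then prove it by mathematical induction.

At N = 5: 9375 < 22500, so the inequality fails and M ≥ 6. We prove 3·5^N ≥ 36N^4 for all N ≥ 6.
When N = 6: 3·5^N = 46875 and 36N^4 = 46656, so 46875 ≥ 46656.
For the inductive step, assume it holds for an arbitrary i ≥ 6, so 3·5^i ≥ 36i^4.
Then 3·5^(i + 1) = 5·(3·5^i) ≥ 5·(36i^4).
Also, for i ≥ 6 we have 5·(36i^4) ≥ 36(i+1)^4, since 5 ≥ (1 + 1/i)^4 for all i ≥ 6.
Combining, 3·5^(i + 1) ≥ 36(i+1)^4.
By the principle of mathematical induction, the result holds for all N ≥ 6.
Hence the smallest such M is 6.

M = 6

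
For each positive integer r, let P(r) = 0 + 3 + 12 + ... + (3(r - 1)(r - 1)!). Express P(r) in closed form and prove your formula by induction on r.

P(r) = 3r! - 3

We claim P(r) = 3r! - 3 for all r ≥ 1.
Base step (r = 1): P(1) = 0, and the closed form gives 0. They agree.
For the inductive step, assume it holds for an arbitrary m ≥ 1, so P(m) = 3m! - 3.
Then P(m+1) = P(m) + (3m·m!) = (3m! - 3) + (3m·m!).
Simplifying, P(m+1) = 3(m+1)! - 3,
which is the closed form with r = m+1.
By induction, the statement is established for all r ≥ 1.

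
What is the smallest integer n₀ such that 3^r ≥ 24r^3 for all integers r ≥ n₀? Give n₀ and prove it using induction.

At r = 8: 6561 < 12288, so the inequality fails and n₀ ≥ 9. We prove 3^r ≥ 24r^3 for all r ≥ 9.
Base case (r = 9): 3^r = 19683 and 24r^3 = 17496, so 19683 ≥ 17496.
Inductive step: assume the claim holds for r = k, so 3^k ≥ 24k^3.
Then 3^(k + 1) = 3·(3^k) ≥ 3·(24k^3).
Also, for k ≥ 9 we have 3·(24k^3) ≥ 24(k+1)^3, since 3 ≥ (1 + 1/k)^3 for all k ≥ 9.
Combining, 3^(k + 1) ≥ 24(k+1)^3.
By induction, the statement is established for all r ≥ 9.
Hence the smallest such n₀ is 9.

n₀ = 9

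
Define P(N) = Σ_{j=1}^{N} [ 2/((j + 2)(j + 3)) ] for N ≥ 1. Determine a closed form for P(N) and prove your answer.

We claim P(N) = 2N/(3(N + 3)) for all N ≥ 1.
For the base case N = 1: P(1) = 1/6, and the closed form gives 1/6. They agree.
Inductive step: assume the claim holds for N = j, so P(j) = 2j/(3(j + 3)).
Then P(j+1) = P(j) + (2/((j + 3)(j + 4))) = (2j/(3(j + 3))) + (2/((j + 3)(j + 4))).
Simplifying, P(j+1) = 2(j + 1)/(3(j + 4)) = 2(j+1)/(3((j+1) + 3)),
which is the closed form with N = j+1.
Hence, by induction on N, the claim holds for every N ≥ 1.

P(N) = 2N/(3(N + 3))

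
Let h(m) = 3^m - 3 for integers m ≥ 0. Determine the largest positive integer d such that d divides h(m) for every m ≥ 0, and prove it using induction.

d = 2

Computing the first values: h(0) = -2 and h(1) = 0; gcd(-2, 0) = 2, so d ≤ 2.
We prove 2 | 3^m - 3 for all m ≥ 0 by induction on m.
Base case (m = 0): h(0) = -2 = 2·(-1), so 2 | h(0).
For the inductive step, assume it holds for an arbitrary i ≥ 0, i.e. 2 | h(i). Then
h(i+1) = 3^(i+1) - 3 = 3·(3^i - 3) + 6 = 3·h(i) + 6. The first term is divisible by 2 by the inductive hypothesis, and 6 is divisible by 2. Hence 2 | h(i+1).
By the principle of mathematical induction, the result holds for all m ≥ 0.
Therefore the largest such d is 2.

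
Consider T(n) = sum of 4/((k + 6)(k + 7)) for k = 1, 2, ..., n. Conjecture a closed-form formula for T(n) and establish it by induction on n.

We claim T(n) = 4n/(7(n + 7)) for all n ≥ 1.
Base step (n = 1): T(1) = 1/14, and the closed form gives 1/14. They agree.
Suppose the result is true for n = k, so T(k) = 4k/(7(k + 7)).
Then T(k+1) = T(k) + (4/((k + 7)(k + 8))) = (4k/(7(k + 7))) + (4/((k + 7)(k + 8))).
Simplifying, T(k+1) = 4(k + 1)/(7(k + 8)) = 4(k+1)/(7((k+1) + 7)),
which is the closed form with n = k+1.
By induction, the statement is established for all n ≥ 1.

T(n) = 4n/(7(n + 7))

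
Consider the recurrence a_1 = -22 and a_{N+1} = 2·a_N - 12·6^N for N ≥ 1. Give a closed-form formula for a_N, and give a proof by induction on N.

a_N = -2^(N + 1) - 3·6^N

Computing the first terms: a_1 = -22, a_2 = -116, a_3 = -664. This suggests a_N = -2^(N + 1) - 3·6^N.
Base case (N = 1): the formula gives -22 = -22 = a_1.
Inductive step: assume the claim holds for N = k, so a_k = -2^(k + 1) - 3·6^k.
Then a_{k+1} = 2·a_k - 12·6^k = 2·(-2^(k + 1) - 3·6^k) - 12·6^k = -2^(k + 2) - 3·6^(k + 1) = -2^((k+1) + 1) - 3·6^(k+1),
which is the claimed formula at N = k+1.
By the principle of mathematical induction, the result holds for all N ≥ 1.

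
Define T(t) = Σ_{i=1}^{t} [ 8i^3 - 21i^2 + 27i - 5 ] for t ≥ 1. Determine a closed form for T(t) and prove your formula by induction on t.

T(t) = t(2t^3 - 3t^2 + 5t + 5)

We claim T(t) = t(2t^3 - 3t^2 + 5t + 5) for all t ≥ 1.
Base case (t = 1): T(1) = 9, and the closed form gives 9. They agree.
Suppose the result is true for t = i, so T(i) = i(2i^3 - 3i^2 + 5i + 5).
Then T(i+1) = T(i) + (8i^3 + 3i^2 + 9i + 9) = (i(2i^3 - 3i^2 + 5i + 5)) + (8i^3 + 3i^2 + 9i + 9).
Simplifying, T(i+1) = (i + 1)(2i^3 + 3i^2 + 5i + 9) = (i+1)(2(i+1)^3 - 3(i+1)^2 + 5(i+1) + 5),
which is the closed form with t = i+1.
By the principle of mathematical induction, the result holds for all t ≥ 1.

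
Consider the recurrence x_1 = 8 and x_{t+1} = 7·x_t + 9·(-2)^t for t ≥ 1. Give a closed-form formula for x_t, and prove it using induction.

x_t = -(-2)^t + 6·7^(t - 1)

Computing the first terms: x_1 = 8, x_2 = 38, x_3 = 302. This suggests x_t = -(-2)^t + 6·7^(t - 1).
When t = 1: the formula gives 8 = 8 = x_1.
For the inductive step, assume it holds for an arbitrary k ≥ 1, so x_k = -(-2)^k + 6·7^(k - 1).
Then x_{k+1} = 7·x_k + 9·(-2)^k = 7·(-(-2)^k + 6·7^(k - 1)) + 9·(-2)^k = -(-2)^(k + 1) + 6·7^k = -(-2)^(k+1) + 6·7^((k+1) - 1),
which is the claimed formula at t = k+1.
Hence, by induction on t, the claim holds for every t ≥ 1.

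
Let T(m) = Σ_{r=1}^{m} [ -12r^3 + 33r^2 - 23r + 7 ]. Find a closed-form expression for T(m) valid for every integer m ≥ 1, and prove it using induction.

T(m) = -m(3m^3 - 5m^2 - 2m - 1)

We claim T(m) = -m(3m^3 - 5m^2 - 2m - 1) for all m ≥ 1.
For the base case m = 1: T(1) = 5, and the closed form gives 5. They agree.
Inductive step: suppose the statement holds for some r ≥ 1, so T(r) = r(-3r^3 + 5r^2 + 2r + 1).
Then T(r+1) = T(r) + (-12r^3 - 3r^2 + 7r + 5) = (r(-3r^3 + 5r^2 + 2r + 1)) + (-12r^3 - 3r^2 + 7r + 5).
Simplifying, T(r+1) = -(r + 1)(3r^3 + 4r^2 - 3r - 5) = -(r+1)(3(r+1)^3 - 5(r+1)^2 - 2(r+1) - 1),
which is the closed form with m = r+1.
This completes the induction.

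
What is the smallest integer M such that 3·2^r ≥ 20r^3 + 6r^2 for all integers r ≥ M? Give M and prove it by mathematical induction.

At r = 14: 49152 < 56056, so the inequality fails and M ≥ 15. We prove 3·2^r ≥ 20r^3 + 6r^2 for all r ≥ 15.
Base case (r = 15): 3·2^r = 98304 and 20r^3 + 6r^2 = 68850, so 98304 ≥ 68850.
Suppose the result is true for r = i, so 3·2^i ≥ 20i^3 + 6i^2.
Then 3·2^(i + 1) = 2·(3·2^i) ≥ 2·(20i^3 + 6i^2).
Also, for i ≥ 15 we have 2·(20i^3 + 6i^2) ≥ 20(i+1)^3 + 6(i+1)^2, since 2·(20i^3 + 6i^2) − (20(i+1)^3 + 6(i+1)^2) = 20i^3 - 54i^2 - 72i - 26, which is nonnegative for all i ≥ 15.
Combining, 3·2^(i + 1) ≥ 20(i+1)^3 + 6(i+1)^2.
By the principle of mathematical induction, the result holds for all r ≥ 15.
Hence the smallest such M is 15.

M = 15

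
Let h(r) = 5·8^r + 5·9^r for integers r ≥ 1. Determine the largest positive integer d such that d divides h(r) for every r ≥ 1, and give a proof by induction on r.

d = 5

Computing the first values: h(1) = 85 and h(2) = 725; gcd(85, 725) = 5, so d ≤ 5.
We prove 5 | 5·8^r + 5·9^r for all r ≥ 1 by induction on r.
Base case (r = 1): h(1) = 85 = 5·(17), so 5 | h(1).
Inductive step: suppose the statement holds for some i ≥ 1, i.e. 5 | h(i). Then
h(i+1) − 9·h(i) = (5·8^(i+1) + 5·9^(i+1)) − 9·(5·8^i + 5·9^i) = (5)·8^i·(8 − 9) = (-5)·8^i. Since 5 | h(i) by the inductive hypothesis, 5 | 9·h(i); and 5 | -5 since -5 = 5·-1. Therefore 5 | h(i+1).
By the principle of mathematical induction, the result holds for all r ≥ 1.
Therefore the largest such d is 5.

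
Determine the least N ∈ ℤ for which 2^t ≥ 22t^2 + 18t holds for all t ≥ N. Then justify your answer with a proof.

N = 12

At t = 11: 2048 < 2860, so the inequality fails and N ≥ 12. We prove 2^t ≥ 22t^2 + 18t for all t ≥ 12.
For the base case t = 12: 2^t = 4096 and 22t^2 + 18t = 3384, so 4096 ≥ 3384.
Suppose the result is true for t = r, so 2^r ≥ 22r^2 + 18r.
Then 2^(r + 1) = 2·(2^r) ≥ 2·(22r^2 + 18r).
Also, for r ≥ 12 we have 2·(22r^2 + 18r) ≥ 22(r+1)^2 + 18(r+1), since 2·(22r^2 + 18r) − (22(r+1)^2 + 18(r+1)) = 22r^2 - 26r - 40, which is nonnegative for all r ≥ 12.
Combining, 2^(r + 1) ≥ 22(r+1)^2 + 18(r+1).
Hence, by induction on t, the claim holds for every t ≥ 12.
Hence the smallest such N is 12.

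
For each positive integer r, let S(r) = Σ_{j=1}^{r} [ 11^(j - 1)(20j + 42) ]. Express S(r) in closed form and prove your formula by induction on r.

We claim S(r) = 2·11^r(r + 2) - 4 for all r ≥ 1.
Base case (r = 1): S(1) = 62, and the closed form gives 62. They agree.
Inductive step: suppose the statement holds for some j ≥ 1, so S(j) = 2·11^j(j + 2) - 4.
Then S(j+1) = S(j) + (11^j(20j + 62)) = (2·11^j(j + 2) - 4) + (11^j(20j + 62)).
Simplifying, S(j+1) = 22·11^j·j + 66·11^j - 4 = 2·11^(j+1)((j+1) + 2) - 4,
which is the closed form with r = j+1.
This completes the induction.

S(r) = 2·11^r(r + 2) - 4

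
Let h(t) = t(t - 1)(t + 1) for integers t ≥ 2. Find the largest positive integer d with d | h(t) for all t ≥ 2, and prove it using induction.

d = 6

Computing the first values: h(2) = 6 and h(3) = 24; gcd(6, 24) = 6, so d ≤ 6.
We prove 6 | t(t - 1)(t + 1) for all t ≥ 2 by induction on t.
When t = 2: h(2) = 6 = 6·(1), so 6 | h(2).
Inductive step: suppose the statement holds for some p ≥ 2, i.e. 6 | h(p). Then
h(p+1) − h(p) = p·(p+1)·(p+2) − (p-1)·p·(p+1) = p·(p+1)·[(p+2) − (p-1)] = 3·p·(p+1). The product of 2 consecutive integers is divisible by (2)! = 2, so h(p+1) − h(p) is divisible by 3·2 = 6. By the inductive hypothesis 6 | h(p), hence 6 | h(p+1).
By induction, the statement is established for all t ≥ 2.
Therefore the largest such d is 6.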